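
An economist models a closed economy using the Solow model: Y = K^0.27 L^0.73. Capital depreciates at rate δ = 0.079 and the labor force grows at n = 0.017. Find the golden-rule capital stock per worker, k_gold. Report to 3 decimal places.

The effective depreciation rate is n + δ = 0.017 + 0.079 = 0.096.
Maximizing c = f(k) − (n+δ)·k gives f'(k) = n+δ, i.e. 0.27·k^(0.27−1) = 0.096, so k_gold = (0.27/0.096)^(1/0.73) ≈ 4.1228.

k_gold ≈ 4.123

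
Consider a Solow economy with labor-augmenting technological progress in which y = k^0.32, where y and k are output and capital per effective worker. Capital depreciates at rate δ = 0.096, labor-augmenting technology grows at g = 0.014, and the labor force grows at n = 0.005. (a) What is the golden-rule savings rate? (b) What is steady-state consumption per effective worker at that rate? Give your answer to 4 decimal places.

(a) s_gold = 0.3200; (b) c_gold ≈ 1.1007

n + g + δ = 0.005 + 0.014 + 0.096 = 0.115.
For Cobb-Douglas, s_gold equals capital's share: s_gold = 0.32.
At the golden rule the marginal product of capital equals n+g+δ: 0.32·k^(0.32−1) = 0.115. Solving, k_gold = (0.32/0.115)^(1/0.68) ≈ 4.5041.
y_gold = 4.5041^0.32 ≈ 1.6187; c_gold = (1−0.32)·y_gold ≈ 1.1007.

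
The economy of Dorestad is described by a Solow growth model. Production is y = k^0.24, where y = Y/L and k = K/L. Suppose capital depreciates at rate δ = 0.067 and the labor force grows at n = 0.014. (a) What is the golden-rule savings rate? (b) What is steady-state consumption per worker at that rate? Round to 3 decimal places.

(a) s_gold = 0.240; (b) c_gold ≈ 1.071

Capital per worker breaks even when investment replaces (n + δ)·k; here n + δ = 0.081.
For Cobb-Douglas, s_gold equals capital's share: s_gold = 0.24.
Setting f'(k) = n+δ gives 0.24·k^(0.24−1) = 0.081, hence k_gold = (0.24/0.081)^(1/0.76) ≈ 4.1753.
y_gold = 4.1753^0.24 ≈ 1.4092; c_gold = (1−0.24)·y_gold ≈ 1.0710.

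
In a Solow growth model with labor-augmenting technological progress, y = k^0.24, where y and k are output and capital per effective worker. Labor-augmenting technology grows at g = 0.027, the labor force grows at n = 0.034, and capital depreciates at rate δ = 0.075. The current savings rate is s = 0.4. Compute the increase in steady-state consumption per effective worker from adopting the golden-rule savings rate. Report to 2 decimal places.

Δc ≈ 0.07

Break-even investment rate: n + g + δ = 0.034 + 0.027 + 0.075 = 0.136.
Current steady state (s = 0.4): k* = (0.4/0.136)^(1/0.76) ≈ 4.1350, y* = 4.1350^0.24 ≈ 1.4059, c* = (1−0.4)·1.4059 ≈ 0.8435.
Setting f'(k) = n+g+δ gives 0.24·k^(0.24−1) = 0.136, hence k_gold = (0.24/0.136)^(1/0.76) ≈ 2.1114.
y_gold = 2.1114^0.24 ≈ 1.1965, c_gold = y_gold − 0.136·k_gold ≈ 0.9093.
Gain: Δc = 0.9093 − 0.8435 ≈ 0.0658.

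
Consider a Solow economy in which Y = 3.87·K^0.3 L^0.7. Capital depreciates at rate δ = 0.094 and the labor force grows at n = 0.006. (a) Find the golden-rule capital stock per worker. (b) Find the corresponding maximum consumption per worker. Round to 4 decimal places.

(a) k_gold ≈ 33.2039; (b) c_gold ≈ 7.7476

Break-even investment rate: n + δ = 0.006 + 0.094 = 0.1.
Golden rule sets MPK = n+δ: 0.3·3.87·k^(0.3−1) = 0.1, so k_gold = (0.3·3.87/0.1)^(1/0.7) ≈ 33.2039.
y_gold = 3.87·33.2039^0.3 ≈ 11.0680; c_gold = y_gold − 0.1·k_gold ≈ 7.7476.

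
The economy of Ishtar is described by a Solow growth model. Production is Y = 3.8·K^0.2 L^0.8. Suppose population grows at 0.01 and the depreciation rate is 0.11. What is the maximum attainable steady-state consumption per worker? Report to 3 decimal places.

c_gold ≈ 4.823

Capital per worker breaks even when investment replaces (n + δ)·k; here n + δ = 0.12.
Golden rule sets MPK = n+δ: 0.2·3.8·k^(0.2−1) = 0.12, so k_gold = (0.2·3.8/0.12)^(1/0.8) ≈ 10.0471.
y_gold = 3.8·10.0471^0.2 ≈ 6.0283.
c_gold = y_gold − (n+δ)·k_gold = 6.0283 − 0.12·10.0471 ≈ 4.8226.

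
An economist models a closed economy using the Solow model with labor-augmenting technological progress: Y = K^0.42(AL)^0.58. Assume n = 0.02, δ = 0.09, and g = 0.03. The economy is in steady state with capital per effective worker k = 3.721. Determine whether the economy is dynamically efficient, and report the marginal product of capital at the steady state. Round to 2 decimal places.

dynamically efficient; MPK ≈ 0.20

The effective depreciation rate is n + g + δ = 0.02 + 0.03 + 0.09 = 0.14.
MPK = 0.42·k^(0.42−1) = 0.42·3.721^(-0.58) ≈ 0.1960.
MPK > 0.14, so the economy is dynamically efficient (under-saving).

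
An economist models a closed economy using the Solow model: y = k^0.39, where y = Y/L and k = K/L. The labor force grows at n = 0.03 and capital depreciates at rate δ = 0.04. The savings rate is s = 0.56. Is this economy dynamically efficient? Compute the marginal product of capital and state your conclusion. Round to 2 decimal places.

n + δ = 0.03 + 0.04 = 0.07.
Steady-state k*: s·k^0.39 = 0.07·k gives k* = (0.56/0.07)^(1/0.61) ≈ 30.2326.
MPK = 0.39·30.2326^(-0.61) ≈ 0.0488.
MPK < n+δ = 0.07, so the economy is dynamically inefficient (over-saving).

dynamically inefficient; MPK ≈ 0.05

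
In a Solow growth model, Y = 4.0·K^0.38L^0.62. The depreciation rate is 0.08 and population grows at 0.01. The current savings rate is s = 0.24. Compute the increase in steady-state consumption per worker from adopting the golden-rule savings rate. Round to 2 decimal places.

Δc ≈ 1.05

n + δ = 0.01 + 0.08 = 0.09.
Current steady state (s = 0.24): k* = (0.24·4.0/0.09)^(1/0.62) ≈ 45.5104, y* = 4.0·45.5104^0.38 ≈ 17.0664, c* = (1−0.24)·17.0664 ≈ 12.9705.
Setting f'(k) = n+δ gives 0.38·4.0·k^(0.38−1) = 0.09, hence k_gold = (0.38·4.0/0.09)^(1/0.62) ≈ 95.4996.
y_gold = 4.0·95.4996^0.38 ≈ 22.6183, c_gold = y_gold − 0.09·k_gold ≈ 14.0234.
Gain: Δc = 14.0234 − 12.9705 ≈ 1.0529.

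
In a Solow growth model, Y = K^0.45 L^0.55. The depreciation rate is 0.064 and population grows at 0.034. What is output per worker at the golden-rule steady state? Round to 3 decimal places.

Break-even investment rate: n + δ = 0.034 + 0.064 = 0.098.
At the golden rule the marginal product of capital equals n+δ: 0.45·k^(0.45−1) = 0.098. Solving, k_gold = (0.45/0.098)^(1/0.55) ≈ 15.9813.
Output: y_gold = k_gold^0.45 = 15.9813^0.45 ≈ 3.4804.

y_gold ≈ 3.480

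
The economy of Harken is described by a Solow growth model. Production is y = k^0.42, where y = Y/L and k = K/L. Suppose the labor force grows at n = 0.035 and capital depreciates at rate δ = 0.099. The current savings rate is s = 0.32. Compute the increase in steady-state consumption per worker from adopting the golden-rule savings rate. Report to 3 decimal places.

Δc ≈ 0.049

Break-even investment rate: n + δ = 0.035 + 0.099 = 0.134.
Current steady state (s = 0.32): k* = (0.32/0.134)^(1/0.58) ≈ 4.4854, y* = 4.4854^0.42 ≈ 1.8783, c* = (1−0.32)·1.8783 ≈ 1.2772.
Setting f'(k) = n+δ gives 0.42·k^(0.42−1) = 0.134, hence k_gold = (0.42/0.134)^(1/0.58) ≈ 7.1684.
y_gold = 7.1684^0.42 ≈ 2.2871, c_gold = y_gold − 0.134·k_gold ≈ 1.3265.
Gain: Δc = 1.3265 − 1.2772 ≈ 0.0493.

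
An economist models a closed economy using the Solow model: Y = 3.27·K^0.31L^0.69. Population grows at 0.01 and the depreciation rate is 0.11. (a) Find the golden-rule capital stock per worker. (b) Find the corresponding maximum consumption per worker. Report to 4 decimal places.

(a) k_gold ≈ 22.0335; (b) c_gold ≈ 5.8851

Capital per worker breaks even when investment replaces (n + δ)·k; here n + δ = 0.12.
Golden rule sets MPK = n+δ: 0.31·3.27·k^(0.31−1) = 0.12, so k_gold = (0.31·3.27/0.12)^(1/0.69) ≈ 22.0335.
y_gold = 3.27·22.0335^0.31 ≈ 8.5291; c_gold = y_gold − 0.12·k_gold ≈ 5.8851.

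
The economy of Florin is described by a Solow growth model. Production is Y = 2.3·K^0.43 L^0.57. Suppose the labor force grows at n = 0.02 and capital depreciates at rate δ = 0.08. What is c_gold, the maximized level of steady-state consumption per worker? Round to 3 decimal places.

c_gold ≈ 7.385

Break-even investment rate: n + δ = 0.02 + 0.08 = 0.1.
Golden rule sets MPK = n+δ: 0.43·2.3·k^(0.43−1) = 0.1, so k_gold = (0.43·2.3/0.1)^(1/0.57) ≈ 55.7132.
y_gold = 2.3·55.7132^0.43 ≈ 12.9566.
c_gold = y_gold − (n+δ)·k_gold = 12.9566 − 0.1·55.7132 ≈ 7.3852.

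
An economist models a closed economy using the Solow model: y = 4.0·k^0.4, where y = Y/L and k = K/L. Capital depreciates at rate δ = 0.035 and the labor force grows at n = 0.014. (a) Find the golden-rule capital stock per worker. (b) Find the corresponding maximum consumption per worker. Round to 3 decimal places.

The effective depreciation rate is n + δ = 0.014 + 0.035 = 0.049.
Setting f'(k) = n+δ gives 0.4·4.0·k^(0.4−1) = 0.049, hence k_gold = (0.4·4.0/0.049)^(1/0.6) ≈ 333.5850.
y_gold = 4.0·333.5850^0.4 ≈ 40.8642; c_gold = y_gold − 0.049·k_gold ≈ 24.5185.

(a) k_gold ≈ 333.585; (b) c_gold ≈ 24.518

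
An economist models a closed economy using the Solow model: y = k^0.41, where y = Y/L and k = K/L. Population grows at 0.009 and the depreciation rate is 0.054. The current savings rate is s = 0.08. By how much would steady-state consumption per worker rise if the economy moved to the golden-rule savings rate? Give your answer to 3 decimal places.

n + δ = 0.009 + 0.054 = 0.063.
Current steady state (s = 0.08): k* = (0.08/0.063)^(1/0.59) ≈ 1.4992, y* = 1.4992^0.41 ≈ 1.1806, c* = (1−0.08)·1.1806 ≈ 1.0861.
Golden rule sets MPK = n+δ: 0.41·k^(0.41−1) = 0.063, so k_gold = (0.41/0.063)^(1/0.59) ≈ 23.9176.
y_gold = 23.9176^0.41 ≈ 3.6751, c_gold = y_gold − 0.063·k_gold ≈ 2.1683.
Gain: Δc = 2.1683 − 1.0861 ≈ 1.0822.

Δc ≈ 1.082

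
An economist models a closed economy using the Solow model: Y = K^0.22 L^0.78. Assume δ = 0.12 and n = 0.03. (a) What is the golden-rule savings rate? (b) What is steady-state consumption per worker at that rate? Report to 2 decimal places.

(a) s_gold = 0.22; (b) c_gold ≈ 0.87

The effective depreciation rate is n + δ = 0.03 + 0.12 = 0.15.
For Cobb-Douglas, s_gold equals capital's share: s_gold = 0.22.
At the golden rule the marginal product of capital equals n+δ: 0.22·k^(0.22−1) = 0.15. Solving, k_gold = (0.22/0.15)^(1/0.78) ≈ 1.6340.
y_gold = 1.6340^0.22 ≈ 1.1141; c_gold = (1−0.22)·y_gold ≈ 0.8690.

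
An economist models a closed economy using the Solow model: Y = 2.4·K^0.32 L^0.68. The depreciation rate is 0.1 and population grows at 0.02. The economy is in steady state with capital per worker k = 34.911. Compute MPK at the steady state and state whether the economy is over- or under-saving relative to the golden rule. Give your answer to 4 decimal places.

over-saving; MPK ≈ 0.0686

n + δ = 0.02 + 0.1 = 0.12.
MPK = 0.32·2.4·k^(0.32−1) = 0.32·2.4·34.911^(-0.68) ≈ 0.0686.
MPK < 0.12, so the economy is dynamically inefficient (over-saving).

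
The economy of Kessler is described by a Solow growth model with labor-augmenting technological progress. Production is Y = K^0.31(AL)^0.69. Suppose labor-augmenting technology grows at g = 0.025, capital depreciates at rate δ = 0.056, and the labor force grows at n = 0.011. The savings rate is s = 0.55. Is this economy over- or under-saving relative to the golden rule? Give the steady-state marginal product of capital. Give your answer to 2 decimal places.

over-saving; MPK ≈ 0.05

The effective depreciation rate is n + g + δ = 0.011 + 0.025 + 0.056 = 0.092.
Steady-state k*: s·k^0.31 = 0.092·k gives k* = (0.55/0.092)^(1/0.69) ≈ 13.3497.
MPK = 0.31·13.3497^(-0.69) ≈ 0.0519.
MPK < n+g+δ = 0.092, so the economy is dynamically inefficient (over-saving).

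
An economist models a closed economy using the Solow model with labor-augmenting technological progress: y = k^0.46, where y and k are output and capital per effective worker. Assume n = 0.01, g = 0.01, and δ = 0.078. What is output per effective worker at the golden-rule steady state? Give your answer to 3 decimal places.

Capital per effective worker breaks even when investment replaces (n + g + δ)·k; here n + g + δ = 0.098.
Maximizing c = f(k) − (n+g+δ)·k gives f'(k) = n+g+δ, i.e. 0.46·k^(0.46−1) = 0.098, so k_gold = (0.46/0.098)^(1/0.54) ≈ 17.5217.
Output: y_gold = k_gold^0.46 = 17.5217^0.46 ≈ 3.7329.

y_gold ≈ 3.733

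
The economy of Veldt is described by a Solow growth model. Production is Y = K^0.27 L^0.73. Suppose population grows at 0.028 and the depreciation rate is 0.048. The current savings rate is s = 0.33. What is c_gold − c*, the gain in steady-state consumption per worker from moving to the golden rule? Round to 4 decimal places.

Δc ≈ 0.0134

Break-even investment rate: n + δ = 0.028 + 0.048 = 0.076.
Current steady state (s = 0.33): k* = (0.33/0.076)^(1/0.73) ≈ 7.4742, y* = 7.4742^0.27 ≈ 1.7213, c* = (1−0.33)·1.7213 ≈ 1.1533.
At the golden rule the marginal product of capital equals n+δ: 0.27·k^(0.27−1) = 0.076. Solving, k_gold = (0.27/0.076)^(1/0.73) ≈ 5.6778.
y_gold = 5.6778^0.27 ≈ 1.5982, c_gold = y_gold − 0.076·k_gold ≈ 1.1667.
Gain: Δc = 1.1667 − 1.1533 ≈ 0.0134.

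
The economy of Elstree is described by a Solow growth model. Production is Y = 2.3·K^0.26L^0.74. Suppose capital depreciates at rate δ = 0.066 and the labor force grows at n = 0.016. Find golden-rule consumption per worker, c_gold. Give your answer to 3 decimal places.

n + δ = 0.016 + 0.066 = 0.082.
At the golden rule the marginal product of capital equals n+δ: 0.26·2.3·k^(0.26−1) = 0.082. Solving, k_gold = (0.26·2.3/0.082)^(1/0.74) ≈ 14.6576.
y_gold = 2.3·14.6576^0.26 ≈ 4.6228.
c_gold = y_gold − (n+δ)·k_gold = 4.6228 − 0.082·14.6576 ≈ 3.4209.

c_gold ≈ 3.421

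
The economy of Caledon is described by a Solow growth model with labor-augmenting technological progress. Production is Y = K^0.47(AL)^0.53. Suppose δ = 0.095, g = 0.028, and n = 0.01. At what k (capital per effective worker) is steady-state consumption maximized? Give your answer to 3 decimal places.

k_gold ≈ 10.825

The effective depreciation rate is n + g + δ = 0.01 + 0.028 + 0.095 = 0.133.
Maximizing c = f(k) − (n+g+δ)·k gives f'(k) = n+g+δ, i.e. 0.47·k^(0.47−1) = 0.133, so k_gold = (0.47/0.133)^(1/0.53) ≈ 10.8250.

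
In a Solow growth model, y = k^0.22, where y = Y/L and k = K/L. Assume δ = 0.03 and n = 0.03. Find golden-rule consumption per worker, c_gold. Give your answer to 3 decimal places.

c_gold ≈ 1.125

The effective depreciation rate is n + δ = 0.03 + 0.03 = 0.06.
Golden rule sets MPK = n+δ: 0.22·k^(0.22−1) = 0.06, so k_gold = (0.22/0.06)^(1/0.78) ≈ 5.2896.
y_gold = 5.2896^0.22 ≈ 1.4426.
c_gold = y_gold − (n+δ)·k_gold = 1.4426 − 0.06·5.2896 ≈ 1.1252.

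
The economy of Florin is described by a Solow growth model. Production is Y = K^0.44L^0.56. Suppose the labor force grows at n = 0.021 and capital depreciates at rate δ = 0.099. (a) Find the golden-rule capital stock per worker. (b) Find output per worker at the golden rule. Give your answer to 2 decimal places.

(a) k_gold ≈ 10.18; (b) y_gold ≈ 2.78

Capital per worker breaks even when investment replaces (n + δ)·k; here n + δ = 0.12.
Maximizing c = f(k) − (n+δ)·k gives f'(k) = n+δ, i.e. 0.44·k^(0.44−1) = 0.12, so k_gold = (0.44/0.12)^(1/0.56) ≈ 10.1772.
y_gold = 10.1772^0.44 ≈ 2.7756.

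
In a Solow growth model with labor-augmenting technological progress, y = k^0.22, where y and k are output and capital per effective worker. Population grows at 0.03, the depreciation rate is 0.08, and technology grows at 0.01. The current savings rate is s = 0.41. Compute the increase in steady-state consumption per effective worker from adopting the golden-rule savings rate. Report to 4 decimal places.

Break-even investment rate: n + g + δ = 0.03 + 0.01 + 0.08 = 0.12.
Current steady state (s = 0.41): k* = (0.41/0.12)^(1/0.78) ≈ 4.8318, y* = 4.8318^0.22 ≈ 1.4142, c* = (1−0.41)·1.4142 ≈ 0.8344.
Golden rule sets MPK = n+g+δ: 0.22·k^(0.22−1) = 0.12, so k_gold = (0.22/0.12)^(1/0.78) ≈ 2.1751.
y_gold = 2.1751^0.22 ≈ 1.1864, c_gold = y_gold − 0.12·k_gold ≈ 0.9254.
Gain: Δc = 0.9254 − 0.8344 ≈ 0.0911.

Δc ≈ 0.0911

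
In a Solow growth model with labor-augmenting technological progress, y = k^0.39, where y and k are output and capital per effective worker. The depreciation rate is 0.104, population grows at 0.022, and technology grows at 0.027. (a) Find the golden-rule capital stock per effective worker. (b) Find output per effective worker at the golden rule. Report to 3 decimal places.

(a) k_gold ≈ 4.636; (b) y_gold ≈ 1.819

Break-even investment rate: n + g + δ = 0.022 + 0.027 + 0.104 = 0.153.
At the golden rule the marginal product of capital equals n+g+δ: 0.39·k^(0.39−1) = 0.153. Solving, k_gold = (0.39/0.153)^(1/0.61) ≈ 4.6364.
y_gold = 4.6364^0.39 ≈ 1.8189.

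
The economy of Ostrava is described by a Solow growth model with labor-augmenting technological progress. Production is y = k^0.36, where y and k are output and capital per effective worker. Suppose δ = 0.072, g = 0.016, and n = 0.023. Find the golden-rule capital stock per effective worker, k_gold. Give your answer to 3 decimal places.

The effective depreciation rate is n + g + δ = 0.023 + 0.016 + 0.072 = 0.111.
Golden rule sets MPK = n+g+δ: 0.36·k^(0.36−1) = 0.111, so k_gold = (0.36/0.111)^(1/0.64) ≈ 6.2865.

k_gold ≈ 6.286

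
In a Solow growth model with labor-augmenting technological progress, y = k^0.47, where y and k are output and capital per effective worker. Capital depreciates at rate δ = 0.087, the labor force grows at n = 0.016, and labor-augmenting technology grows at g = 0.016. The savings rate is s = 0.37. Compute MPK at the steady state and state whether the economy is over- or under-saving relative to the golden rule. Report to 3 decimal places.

under-saving; MPK ≈ 0.151

The effective depreciation rate is n + g + δ = 0.016 + 0.016 + 0.087 = 0.119.
Steady-state k*: s·k^0.47 = 0.119·k gives k* = (0.37/0.119)^(1/0.53) ≈ 8.5023.
MPK = 0.47·8.5023^(-0.53) ≈ 0.1512.
MPK > n+g+δ = 0.119, so the economy is dynamically efficient (under-saving).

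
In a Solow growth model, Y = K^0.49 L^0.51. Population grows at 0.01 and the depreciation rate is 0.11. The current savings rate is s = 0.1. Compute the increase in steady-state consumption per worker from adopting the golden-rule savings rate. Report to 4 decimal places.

The effective depreciation rate is n + δ = 0.01 + 0.11 = 0.12.
Current steady state (s = 0.1): k* = (0.1/0.12)^(1/0.51) ≈ 0.6994, y* = 0.6994^0.49 ≈ 0.8393, c* = (1−0.1)·0.8393 ≈ 0.7554.
Maximizing c = f(k) − (n+δ)·k gives f'(k) = n+δ, i.e. 0.49·k^(0.49−1) = 0.12, so k_gold = (0.49/0.12)^(1/0.51) ≈ 15.7786.
y_gold = 15.7786^0.49 ≈ 3.8641, c_gold = y_gold − 0.12·k_gold ≈ 1.9707.
Gain: Δc = 1.9707 − 0.7554 ≈ 1.2153.

Δc ≈ 1.2153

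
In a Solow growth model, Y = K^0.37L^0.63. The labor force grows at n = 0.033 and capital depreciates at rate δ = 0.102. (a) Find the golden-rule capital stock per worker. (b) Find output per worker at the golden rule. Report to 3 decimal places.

(a) k_gold ≈ 4.955; (b) y_gold ≈ 1.808

n + δ = 0.033 + 0.102 = 0.135.
Golden rule sets MPK = n+δ: 0.37·k^(0.37−1) = 0.135, so k_gold = (0.37/0.135)^(1/0.63) ≈ 4.9548.
y_gold = 4.9548^0.37 ≈ 1.8078.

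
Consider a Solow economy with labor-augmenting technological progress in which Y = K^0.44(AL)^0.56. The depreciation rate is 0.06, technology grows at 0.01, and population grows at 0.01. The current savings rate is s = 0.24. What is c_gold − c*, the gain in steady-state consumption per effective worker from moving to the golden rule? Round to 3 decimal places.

Δc ≈ 0.336

Break-even investment rate: n + g + δ = 0.01 + 0.01 + 0.06 = 0.08.
Current steady state (s = 0.24): k* = (0.24/0.08)^(1/0.56) ≈ 7.1122, y* = 7.1122^0.44 ≈ 2.3707, c* = (1−0.24)·2.3707 ≈ 1.8018.
Maximizing c = f(k) − (n+g+δ)·k gives f'(k) = n+g+δ, i.e. 0.44·k^(0.44−1) = 0.08, so k_gold = (0.44/0.08)^(1/0.56) ≈ 20.9931.
y_gold = 20.9931^0.44 ≈ 3.8169, c_gold = y_gold − 0.08·k_gold ≈ 2.1375.
Gain: Δc = 2.1375 − 1.8018 ≈ 0.3357.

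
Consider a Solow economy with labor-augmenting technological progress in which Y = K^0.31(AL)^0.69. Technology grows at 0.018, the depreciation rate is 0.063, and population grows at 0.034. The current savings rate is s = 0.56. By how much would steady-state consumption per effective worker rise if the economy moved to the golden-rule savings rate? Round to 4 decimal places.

The effective depreciation rate is n + g + δ = 0.034 + 0.018 + 0.063 = 0.115.
Current steady state (s = 0.56): k* = (0.56/0.115)^(1/0.69) ≈ 9.9166, y* = 9.9166^0.31 ≈ 2.0364, c* = (1−0.56)·2.0364 ≈ 0.8960.
Golden rule sets MPK = n+g+δ: 0.31·k^(0.31−1) = 0.115, so k_gold = (0.31/0.115)^(1/0.69) ≈ 4.2087.
y_gold = 4.2087^0.31 ≈ 1.5613, c_gold = y_gold − 0.115·k_gold ≈ 1.0773.
Gain: Δc = 1.0773 − 0.8960 ≈ 0.1813.

Δc ≈ 0.1813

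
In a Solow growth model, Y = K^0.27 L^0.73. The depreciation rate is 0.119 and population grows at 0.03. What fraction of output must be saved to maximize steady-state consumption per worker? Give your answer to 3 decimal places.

The effective depreciation rate is n + δ = 0.03 + 0.119 = 0.149.
At the golden rule MPK = n+δ, and in any Cobb-Douglas steady state s = (n+δ)·k/y = MPK·k/y = capital's share 0.27.

s_gold = 0.270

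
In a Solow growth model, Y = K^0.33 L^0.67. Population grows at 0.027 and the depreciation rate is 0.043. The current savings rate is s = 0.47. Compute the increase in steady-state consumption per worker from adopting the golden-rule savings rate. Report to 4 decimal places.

Capital per worker breaks even when investment replaces (n + δ)·k; here n + δ = 0.07.
Current steady state (s = 0.47): k* = (0.47/0.07)^(1/0.67) ≈ 17.1525, y* = 17.1525^0.33 ≈ 2.5546, c* = (1−0.47)·2.5546 ≈ 1.3540.
Golden rule sets MPK = n+δ: 0.33·k^(0.33−1) = 0.07, so k_gold = (0.33/0.07)^(1/0.67) ≈ 10.1181.
y_gold = 10.1181^0.33 ≈ 2.1463, c_gold = y_gold − 0.07·k_gold ≈ 1.4380.
Gain: Δc = 1.4380 − 1.3540 ≈ 0.0840.

Δc ≈ 0.0840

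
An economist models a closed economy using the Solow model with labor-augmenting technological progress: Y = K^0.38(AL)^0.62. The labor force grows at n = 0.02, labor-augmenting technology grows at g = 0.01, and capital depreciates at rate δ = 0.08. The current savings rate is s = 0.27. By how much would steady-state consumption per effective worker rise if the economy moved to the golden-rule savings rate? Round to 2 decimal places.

Δc ≈ 0.06

Break-even investment rate: n + g + δ = 0.02 + 0.01 + 0.08 = 0.11.
Current steady state (s = 0.27): k* = (0.27/0.11)^(1/0.62) ≈ 4.2558, y* = 4.2558^0.38 ≈ 1.7339, c* = (1−0.27)·1.7339 ≈ 1.2657.
At the golden rule the marginal product of capital equals n+g+δ: 0.38·k^(0.38−1) = 0.11. Solving, k_gold = (0.38/0.11)^(1/0.62) ≈ 7.3854.
y_gold = 7.3854^0.38 ≈ 2.1379, c_gold = y_gold − 0.11·k_gold ≈ 1.3255.
Gain: Δc = 1.3255 − 1.2657 ≈ 0.0598.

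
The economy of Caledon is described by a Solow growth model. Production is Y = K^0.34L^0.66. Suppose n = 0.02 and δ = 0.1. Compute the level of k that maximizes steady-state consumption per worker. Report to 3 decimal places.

n + δ = 0.02 + 0.1 = 0.12.
Maximizing c = f(k) − (n+δ)·k gives f'(k) = n+δ, i.e. 0.34·k^(0.34−1) = 0.12, so k_gold = (0.34/0.12)^(1/0.66) ≈ 4.8451.

k_gold ≈ 4.845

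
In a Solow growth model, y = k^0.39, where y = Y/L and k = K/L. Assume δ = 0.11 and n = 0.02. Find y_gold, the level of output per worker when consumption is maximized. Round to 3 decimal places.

The effective depreciation rate is n + δ = 0.02 + 0.11 = 0.13.
Maximizing c = f(k) − (n+δ)·k gives f'(k) = n+δ, i.e. 0.39·k^(0.39−1) = 0.13, so k_gold = (0.39/0.13)^(1/0.61) ≈ 6.0557.
Output: y_gold = k_gold^0.39 = 6.0557^0.39 ≈ 2.0186.

y_gold ≈ 2.019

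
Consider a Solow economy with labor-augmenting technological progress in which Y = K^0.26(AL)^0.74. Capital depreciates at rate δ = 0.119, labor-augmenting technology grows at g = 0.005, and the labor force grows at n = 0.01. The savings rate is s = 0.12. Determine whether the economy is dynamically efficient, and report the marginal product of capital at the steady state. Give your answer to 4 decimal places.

Break-even investment rate: n + g + δ = 0.01 + 0.005 + 0.119 = 0.134.
Steady-state k*: s·k^0.26 = 0.134·k gives k* = (0.12/0.134)^(1/0.74) ≈ 0.8615.
MPK = 0.26·0.8615^(-0.74) ≈ 0.2903.
MPK > n+g+δ = 0.134, so the economy is dynamically efficient (under-saving).

dynamically efficient; MPK ≈ 0.2903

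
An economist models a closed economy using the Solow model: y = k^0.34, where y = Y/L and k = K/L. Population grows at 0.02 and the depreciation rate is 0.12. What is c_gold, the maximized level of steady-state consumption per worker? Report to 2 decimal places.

Break-even investment rate: n + δ = 0.02 + 0.12 = 0.14.
Maximizing c = f(k) − (n+δ)·k gives f'(k) = n+δ, i.e. 0.34·k^(0.34−1) = 0.14, so k_gold = (0.34/0.14)^(1/0.66) ≈ 3.8359.
y_gold = 3.8359^0.34 ≈ 1.5795.
c_gold = y_gold − (n+δ)·k_gold = 1.5795 − 0.14·3.8359 ≈ 1.0425.

c_gold ≈ 1.04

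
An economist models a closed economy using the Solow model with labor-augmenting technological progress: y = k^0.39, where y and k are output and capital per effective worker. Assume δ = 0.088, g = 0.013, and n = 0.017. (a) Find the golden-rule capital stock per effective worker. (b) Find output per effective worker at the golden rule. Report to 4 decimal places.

Capital per effective worker breaks even when investment replaces (n + g + δ)·k; here n + g + δ = 0.118.
Maximizing c = f(k) − (n+g+δ)·k gives f'(k) = n+g+δ, i.e. 0.39·k^(0.39−1) = 0.118, so k_gold = (0.39/0.118)^(1/0.61) ≈ 7.0977.
y_gold = 7.0977^0.39 ≈ 2.1475.

(a) k_gold ≈ 7.0977; (b) y_gold ≈ 2.1475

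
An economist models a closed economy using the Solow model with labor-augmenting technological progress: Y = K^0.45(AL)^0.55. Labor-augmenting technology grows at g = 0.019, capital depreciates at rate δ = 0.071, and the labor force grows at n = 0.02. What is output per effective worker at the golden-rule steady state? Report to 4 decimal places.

Break-even investment rate: n + g + δ = 0.02 + 0.019 + 0.071 = 0.11.
Maximizing c = f(k) − (n+g+δ)·k gives f'(k) = n+g+δ, i.e. 0.45·k^(0.45−1) = 0.11, so k_gold = (0.45/0.11)^(1/0.55) ≈ 12.9539.
Output: y_gold = k_gold^0.45 = 12.9539^0.45 ≈ 3.1665.

y_gold ≈ 3.1665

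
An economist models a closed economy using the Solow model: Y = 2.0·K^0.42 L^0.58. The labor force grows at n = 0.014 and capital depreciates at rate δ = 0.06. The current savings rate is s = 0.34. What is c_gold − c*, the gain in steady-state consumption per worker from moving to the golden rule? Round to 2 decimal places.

Δc ≈ 0.16

Capital per worker breaks even when investment replaces (n + δ)·k; here n + δ = 0.074.
Current steady state (s = 0.34): k* = (0.34·2.0/0.074)^(1/0.58) ≈ 45.7955, y* = 2.0·45.7955^0.42 ≈ 9.9673, c* = (1−0.34)·9.9673 ≈ 6.5784.
Golden rule sets MPK = n+δ: 0.42·2.0·k^(0.42−1) = 0.074, so k_gold = (0.42·2.0/0.074)^(1/0.58) ≈ 65.9246.
y_gold = 2.0·65.9246^0.42 ≈ 11.6153, c_gold = y_gold − 0.074·k_gold ≈ 6.7369.
Gain: Δc = 6.7369 − 6.5784 ≈ 0.1585.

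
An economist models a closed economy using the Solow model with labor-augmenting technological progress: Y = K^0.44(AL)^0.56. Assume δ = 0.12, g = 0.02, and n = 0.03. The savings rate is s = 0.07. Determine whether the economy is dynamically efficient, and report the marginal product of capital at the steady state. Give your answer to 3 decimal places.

Capital per effective worker breaks even when investment replaces (n + g + δ)·k; here n + g + δ = 0.17.
Steady-state k*: s·k^0.44 = 0.17·k gives k* = (0.07/0.17)^(1/0.56) ≈ 0.2051.
MPK = 0.44·0.2051^(-0.56) ≈ 1.0686.
MPK > n+g+δ = 0.17, so the economy is dynamically efficient (under-saving).

dynamically efficient; MPK ≈ 1.069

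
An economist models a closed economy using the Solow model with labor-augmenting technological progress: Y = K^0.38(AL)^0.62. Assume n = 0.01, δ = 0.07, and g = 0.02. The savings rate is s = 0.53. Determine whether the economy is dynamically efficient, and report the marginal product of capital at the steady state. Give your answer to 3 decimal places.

dynamically inefficient; MPK ≈ 0.072

The effective depreciation rate is n + g + δ = 0.01 + 0.02 + 0.07 = 0.1.
Steady-state k*: s·k^0.38 = 0.1·k gives k* = (0.53/0.1)^(1/0.62) ≈ 14.7295.
MPK = 0.38·14.7295^(-0.62) ≈ 0.0717.
MPK < n+g+δ = 0.1, so the economy is dynamically inefficient (over-saving).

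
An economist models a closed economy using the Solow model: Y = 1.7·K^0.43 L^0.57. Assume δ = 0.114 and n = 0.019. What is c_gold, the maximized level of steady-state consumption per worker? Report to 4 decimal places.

Break-even investment rate: n + δ = 0.019 + 0.114 = 0.133.
At the golden rule the marginal product of capital equals n+δ: 0.43·1.7·k^(0.43−1) = 0.133. Solving, k_gold = (0.43·1.7/0.133)^(1/0.57) ≈ 19.8775.
y_gold = 1.7·19.8775^0.43 ≈ 6.1481.
c_gold = y_gold − (n+δ)·k_gold = 6.1481 − 0.133·19.8775 ≈ 3.5044.

c_gold ≈ 3.5044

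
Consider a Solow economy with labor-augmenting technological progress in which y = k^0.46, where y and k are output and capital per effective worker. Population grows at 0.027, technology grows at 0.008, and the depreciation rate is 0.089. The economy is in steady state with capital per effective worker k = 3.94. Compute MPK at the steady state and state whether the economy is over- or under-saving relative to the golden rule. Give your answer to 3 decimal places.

under-saving; MPK ≈ 0.219

Break-even investment rate: n + g + δ = 0.027 + 0.008 + 0.089 = 0.124.
MPK = 0.46·k^(0.46−1) = 0.46·3.94^(-0.54) ≈ 0.2194.
MPK > 0.124, so the economy is dynamically efficient (under-saving).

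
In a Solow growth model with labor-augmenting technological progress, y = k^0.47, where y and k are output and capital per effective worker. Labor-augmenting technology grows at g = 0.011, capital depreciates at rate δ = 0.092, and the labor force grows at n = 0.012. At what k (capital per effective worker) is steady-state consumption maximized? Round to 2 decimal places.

Break-even investment rate: n + g + δ = 0.012 + 0.011 + 0.092 = 0.115.
Maximizing c = f(k) − (n+g+δ)·k gives f'(k) = n+g+δ, i.e. 0.47·k^(0.47−1) = 0.115, so k_gold = (0.47/0.115)^(1/0.53) ≈ 14.2425.

k_gold ≈ 14.24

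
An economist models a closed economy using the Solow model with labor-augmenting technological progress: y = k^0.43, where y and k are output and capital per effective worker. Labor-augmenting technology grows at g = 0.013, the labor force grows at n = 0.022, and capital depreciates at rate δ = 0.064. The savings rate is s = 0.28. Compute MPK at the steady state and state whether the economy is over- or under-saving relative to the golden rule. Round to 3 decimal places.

under-saving; MPK ≈ 0.152

Capital per effective worker breaks even when investment replaces (n + g + δ)·k; here n + g + δ = 0.099.
Steady-state k*: s·k^0.43 = 0.099·k gives k* = (0.28/0.099)^(1/0.57) ≈ 6.1965.
MPK = 0.43·6.1965^(-0.57) ≈ 0.1520.
MPK > n+g+δ = 0.099, so the economy is dynamically efficient (under-saving).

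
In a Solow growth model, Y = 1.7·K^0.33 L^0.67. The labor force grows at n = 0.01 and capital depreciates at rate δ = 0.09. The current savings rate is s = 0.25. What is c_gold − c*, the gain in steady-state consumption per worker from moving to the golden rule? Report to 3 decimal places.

Δc ≈ 0.063

The effective depreciation rate is n + δ = 0.01 + 0.09 = 0.1.
Current steady state (s = 0.25): k* = (0.25·1.7/0.1)^(1/0.67) ≈ 8.6675, y* = 1.7·8.6675^0.33 ≈ 3.4670, c* = (1−0.25)·3.4670 ≈ 2.6003.
Golden rule sets MPK = n+δ: 0.33·1.7·k^(0.33−1) = 0.1, so k_gold = (0.33·1.7/0.1)^(1/0.67) ≈ 13.1176.
y_gold = 1.7·13.1176^0.33 ≈ 3.9750, c_gold = y_gold − 0.1·k_gold ≈ 2.6633.
Gain: Δc = 2.6633 − 2.6003 ≈ 0.0630.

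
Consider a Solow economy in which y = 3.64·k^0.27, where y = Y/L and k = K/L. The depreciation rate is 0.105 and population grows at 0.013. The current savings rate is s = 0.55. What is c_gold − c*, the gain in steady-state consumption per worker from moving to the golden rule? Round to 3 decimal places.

n + δ = 0.013 + 0.105 = 0.118.
Current steady state (s = 0.55): k* = (0.55·3.64/0.118)^(1/0.73) ≈ 48.3458, y* = 3.64·48.3458^0.27 ≈ 10.3724, c* = (1−0.55)·10.3724 ≈ 4.6676.
Golden rule sets MPK = n+δ: 0.27·3.64·k^(0.27−1) = 0.118, so k_gold = (0.27·3.64/0.118)^(1/0.73) ≈ 18.2420.
y_gold = 3.64·18.2420^0.27 ≈ 7.9724, c_gold = y_gold − 0.118·k_gold ≈ 5.8199.
Gain: Δc = 5.8199 − 4.6676 ≈ 1.1523.

Δc ≈ 1.152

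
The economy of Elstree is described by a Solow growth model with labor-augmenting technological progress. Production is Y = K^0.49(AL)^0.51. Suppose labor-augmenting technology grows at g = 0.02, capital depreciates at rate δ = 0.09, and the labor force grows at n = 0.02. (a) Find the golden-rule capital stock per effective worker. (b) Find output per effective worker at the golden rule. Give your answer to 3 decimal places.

(a) k_gold ≈ 13.487; (b) y_gold ≈ 3.578

Break-even investment rate: n + g + δ = 0.02 + 0.02 + 0.09 = 0.13.
Maximizing c = f(k) − (n+g+δ)·k gives f'(k) = n+g+δ, i.e. 0.49·k^(0.49−1) = 0.13, so k_gold = (0.49/0.13)^(1/0.51) ≈ 13.4868.
y_gold = 13.4868^0.49 ≈ 3.5781.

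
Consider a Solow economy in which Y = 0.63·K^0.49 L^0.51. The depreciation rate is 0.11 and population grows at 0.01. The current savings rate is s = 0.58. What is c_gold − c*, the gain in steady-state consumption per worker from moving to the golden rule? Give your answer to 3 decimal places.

n + δ = 0.01 + 0.11 = 0.12.
Current steady state (s = 0.58): k* = (0.58·0.63/0.12)^(1/0.51) ≈ 8.8759, y* = 0.63·8.8759^0.49 ≈ 1.8364, c* = (1−0.58)·1.8364 ≈ 0.7713.
At the golden rule the marginal product of capital equals n+δ: 0.49·0.63·k^(0.49−1) = 0.12. Solving, k_gold = (0.49·0.63/0.12)^(1/0.51) ≈ 6.3770.
y_gold = 0.63·6.3770^0.49 ≈ 1.5617, c_gold = y_gold − 0.12·k_gold ≈ 0.7965.
Gain: Δc = 0.7965 − 0.7713 ≈ 0.0252.

Δc ≈ 0.025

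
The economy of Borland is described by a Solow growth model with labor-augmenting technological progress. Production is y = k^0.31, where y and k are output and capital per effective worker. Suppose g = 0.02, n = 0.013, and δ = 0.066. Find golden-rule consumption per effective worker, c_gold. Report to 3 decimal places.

Break-even investment rate: n + g + δ = 0.013 + 0.02 + 0.066 = 0.099.
At the golden rule the marginal product of capital equals n+g+δ: 0.31·k^(0.31−1) = 0.099. Solving, k_gold = (0.31/0.099)^(1/0.69) ≈ 5.2293.
y_gold = 5.2293^0.31 ≈ 1.6700.
c_gold = y_gold − (n+g+δ)·k_gold = 1.6700 − 0.099·5.2293 ≈ 1.1523.

c_gold ≈ 1.152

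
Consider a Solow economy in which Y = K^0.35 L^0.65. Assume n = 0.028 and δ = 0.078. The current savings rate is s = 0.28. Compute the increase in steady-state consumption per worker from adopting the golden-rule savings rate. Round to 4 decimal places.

Δc ≈ 0.0219

The effective depreciation rate is n + δ = 0.028 + 0.078 = 0.106.
Current steady state (s = 0.28): k* = (0.28/0.106)^(1/0.65) ≈ 4.4566, y* = 4.4566^0.35 ≈ 1.6871, c* = (1−0.28)·1.6871 ≈ 1.2147.
Setting f'(k) = n+δ gives 0.35·k^(0.35−1) = 0.106, hence k_gold = (0.35/0.106)^(1/0.65) ≈ 6.2820.
y_gold = 6.2820^0.35 ≈ 1.9025, c_gold = y_gold − 0.106·k_gold ≈ 1.2367.
Gain: Δc = 1.2367 − 1.2147 ≈ 0.0219.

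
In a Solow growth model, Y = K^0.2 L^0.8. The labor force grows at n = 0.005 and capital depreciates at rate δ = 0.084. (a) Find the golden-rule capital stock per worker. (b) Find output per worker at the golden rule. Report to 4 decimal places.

(a) k_gold ≈ 2.7514; (b) y_gold ≈ 1.2244

The effective depreciation rate is n + δ = 0.005 + 0.084 = 0.089.
Golden rule sets MPK = n+δ: 0.2·k^(0.2−1) = 0.089, so k_gold = (0.2/0.089)^(1/0.8) ≈ 2.7514.
y_gold = 2.7514^0.2 ≈ 1.2244.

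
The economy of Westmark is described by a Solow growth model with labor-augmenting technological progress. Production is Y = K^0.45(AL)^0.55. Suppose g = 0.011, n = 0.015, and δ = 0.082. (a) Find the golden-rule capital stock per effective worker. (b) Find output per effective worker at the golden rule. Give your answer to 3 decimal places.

(a) k_gold ≈ 13.393; (b) y_gold ≈ 3.214

n + g + δ = 0.015 + 0.011 + 0.082 = 0.108.
At the golden rule the marginal product of capital equals n+g+δ: 0.45·k^(0.45−1) = 0.108. Solving, k_gold = (0.45/0.108)^(1/0.55) ≈ 13.3933.
y_gold = 13.3933^0.45 ≈ 3.2144.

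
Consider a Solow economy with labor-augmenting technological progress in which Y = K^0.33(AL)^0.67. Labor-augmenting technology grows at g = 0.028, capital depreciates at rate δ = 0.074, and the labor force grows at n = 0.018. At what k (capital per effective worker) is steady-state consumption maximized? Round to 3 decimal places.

Break-even investment rate: n + g + δ = 0.018 + 0.028 + 0.074 = 0.12.
At the golden rule the marginal product of capital equals n+g+δ: 0.33·k^(0.33−1) = 0.12. Solving, k_gold = (0.33/0.12)^(1/0.67) ≈ 4.5261.

k_gold ≈ 4.526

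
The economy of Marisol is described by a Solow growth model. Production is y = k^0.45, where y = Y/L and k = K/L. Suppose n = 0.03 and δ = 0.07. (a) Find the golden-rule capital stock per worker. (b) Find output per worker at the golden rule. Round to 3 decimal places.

Capital per worker breaks even when investment replaces (n + δ)·k; here n + δ = 0.1.
Setting f'(k) = n+δ gives 0.45·k^(0.45−1) = 0.1, hence k_gold = (0.45/0.1)^(1/0.55) ≈ 15.4049.
y_gold = 15.4049^0.45 ≈ 3.4233.

(a) k_gold ≈ 15.405; (b) y_gold ≈ 3.423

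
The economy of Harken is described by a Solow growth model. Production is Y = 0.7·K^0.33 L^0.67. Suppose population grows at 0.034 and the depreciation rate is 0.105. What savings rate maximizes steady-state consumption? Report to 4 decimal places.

s_gold = 0.3300

Break-even investment rate: n + δ = 0.034 + 0.105 = 0.139.
At the golden rule MPK = n+δ, and in any Cobb-Douglas steady state s = (n+δ)·k/y = MPK·k/y = capital's share 0.33.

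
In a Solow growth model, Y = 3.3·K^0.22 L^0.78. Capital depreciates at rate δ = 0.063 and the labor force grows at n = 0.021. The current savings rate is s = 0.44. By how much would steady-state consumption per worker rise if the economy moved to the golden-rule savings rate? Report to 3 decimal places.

Break-even investment rate: n + δ = 0.021 + 0.063 = 0.084.
Current steady state (s = 0.44): k* = (0.44·3.3/0.084)^(1/0.78) ≈ 38.6170, y* = 3.3·38.6170^0.22 ≈ 7.3723, c* = (1−0.44)·7.3723 ≈ 4.1285.
Golden rule sets MPK = n+δ: 0.22·3.3·k^(0.22−1) = 0.084, so k_gold = (0.22·3.3/0.084)^(1/0.78) ≈ 15.8797.
y_gold = 3.3·15.8797^0.22 ≈ 6.0632, c_gold = y_gold − 0.084·k_gold ≈ 4.7293.
Gain: Δc = 4.7293 − 4.1285 ≈ 0.6008.

Δc ≈ 0.601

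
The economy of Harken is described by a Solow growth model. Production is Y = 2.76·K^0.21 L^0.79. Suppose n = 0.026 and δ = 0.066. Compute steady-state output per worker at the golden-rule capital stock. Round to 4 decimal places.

n + δ = 0.026 + 0.066 = 0.092.
Golden rule sets MPK = n+δ: 0.21·2.76·k^(0.21−1) = 0.092, so k_gold = (0.21·2.76/0.092)^(1/0.79) ≈ 10.2760.
Output: y_gold = 2.76·k_gold^0.21 = 2.76·10.2760^0.21 ≈ 4.5019.

y_gold ≈ 4.5019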